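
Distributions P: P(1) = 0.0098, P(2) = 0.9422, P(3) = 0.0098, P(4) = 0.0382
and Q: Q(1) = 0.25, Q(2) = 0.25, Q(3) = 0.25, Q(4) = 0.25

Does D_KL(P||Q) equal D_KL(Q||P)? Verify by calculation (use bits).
D_KL(P||Q) = 1.6083 bits, D_KL(Q||P) = 2.5355 bits. No — D_KL(P||Q) ≠ D_KL(Q||P) for this pair.

D_KL(P||Q) = Σ P(x) log₂(P(x)/Q(x))

Computing term by term:
  P(1)·log₂(P(1)/Q(1)) = 0.0098·log₂(0.0098/0.25) = -0.04580
  P(2)·log₂(P(2)/Q(2)) = 0.9422·log₂(0.9422/0.25) = 1.80347
  P(3)·log₂(P(3)/Q(3)) = 0.0098·log₂(0.0098/0.25) = -0.04580
  P(4)·log₂(P(4)/Q(4)) = 0.0382·log₂(0.0382/0.25) = -0.10353

D_KL(P||Q) = -0.04580 + 1.80347 - 0.04580 - 0.10353 = 1.60834 ≈ 1.6083 bits

D_KL(Q||P) = Σ Q(x) log₂(Q(x)/P(x))

Computing term by term:
  Q(1)·log₂(Q(1)/P(1)) = 0.25·log₂(0.25/0.0098) = 1.16825
  Q(2)·log₂(Q(2)/P(2)) = 0.25·log₂(0.25/0.9422) = -0.47853
  Q(3)·log₂(Q(3)/P(3)) = 0.25·log₂(0.25/0.0098) = 1.16825
  Q(4)·log₂(Q(4)/P(4)) = 0.25·log₂(0.25/0.0382) = 0.67757

D_KL(Q||P) = 1.16825 - 0.47853 + 1.16825 + 0.67757 = 2.53554 ≈ 2.5355 bits

These are NOT equal (difference: 0.9272 bits). KL divergence is asymmetric: D_KL(P||Q) ≠ D_KL(Q||P) in general.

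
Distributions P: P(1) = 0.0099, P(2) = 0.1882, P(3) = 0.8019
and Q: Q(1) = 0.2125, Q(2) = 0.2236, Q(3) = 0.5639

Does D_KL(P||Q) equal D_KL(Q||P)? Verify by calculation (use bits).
D_KL(P||Q) = 0.3168 bits, D_KL(Q||P) = 0.7092 bits. No — D_KL(P||Q) ≠ D_KL(Q||P) for this pair.

D_KL(P||Q) = Σ P(x) log₂(P(x)/Q(x))

Computing term by term:
  P(1)·log₂(P(1)/Q(1)) = 0.0099·log₂(0.0099/0.2125) = -0.04380
  P(2)·log₂(P(2)/Q(2)) = 0.1882·log₂(0.1882/0.2236) = -0.04680
  P(3)·log₂(P(3)/Q(3)) = 0.8019·log₂(0.8019/0.5639) = 0.40735

D_KL(P||Q) = -0.04380 - 0.04680 + 0.40735 = 0.31675 ≈ 0.3168 bits

D_KL(Q||P) = Σ Q(x) log₂(Q(x)/P(x))

Computing term by term:
  Q(1)·log₂(Q(1)/P(1)) = 0.2125·log₂(0.2125/0.0099) = 0.94008
  Q(2)·log₂(Q(2)/P(2)) = 0.2236·log₂(0.2236/0.1882) = 0.05560
  Q(3)·log₂(Q(3)/P(3)) = 0.5639·log₂(0.5639/0.8019) = -0.28645

D_KL(Q||P) = 0.94008 + 0.05560 - 0.28645 = 0.70923 ≈ 0.7092 bits

These are NOT equal (difference: 0.3924 bits). KL divergence is asymmetric: D_KL(P||Q) ≠ D_KL(Q||P) in general.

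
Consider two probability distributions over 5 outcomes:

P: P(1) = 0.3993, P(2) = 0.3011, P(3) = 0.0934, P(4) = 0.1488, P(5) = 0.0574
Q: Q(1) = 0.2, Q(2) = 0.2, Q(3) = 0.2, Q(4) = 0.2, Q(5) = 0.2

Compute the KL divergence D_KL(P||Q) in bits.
0.3066 bits

D_KL(P||Q) = Σ P(x) log₂(P(x)/Q(x))

Computing term by term:
  P(1)·log₂(P(1)/Q(1)) = 0.3993·log₂(0.3993/0.2) = 0.39829
  P(2)·log₂(P(2)/Q(2)) = 0.3011·log₂(0.3011/0.2) = 0.17772
  P(3)·log₂(P(3)/Q(3)) = 0.0934·log₂(0.0934/0.2) = -0.10260
  P(4)·log₂(P(4)/Q(4)) = 0.1488·log₂(0.1488/0.2) = -0.06348
  P(5)·log₂(P(5)/Q(5)) = 0.0574·log₂(0.0574/0.2) = -0.10337

D_KL(P||Q) = 0.39829 + 0.17772 - 0.10260 - 0.06348 - 0.10337 = 0.30656 ≈ 0.3066 bits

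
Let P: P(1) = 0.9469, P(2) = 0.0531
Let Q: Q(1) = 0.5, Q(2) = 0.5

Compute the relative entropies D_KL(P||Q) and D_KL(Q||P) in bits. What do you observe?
D_KL(P||Q) = 0.7006 bits, D_KL(Q||P) = 1.1569 bits. The two directions give different values (D_KL(Q||P) exceeds D_KL(P||Q) by 0.4563 bits): KL divergence is asymmetric.

D_KL(P||Q) = Σ P(x) log₂(P(x)/Q(x))

Computing term by term:
  P(1)·log₂(P(1)/Q(1)) = 0.9469·log₂(0.9469/0.5) = 0.87236
  P(2)·log₂(P(2)/Q(2)) = 0.0531·log₂(0.0531/0.5) = -0.17179

D_KL(P||Q) = 0.87236 - 0.17179 = 0.70057 ≈ 0.7006 bits

D_KL(Q||P) = Σ Q(x) log₂(Q(x)/P(x))

Computing term by term:
  Q(1)·log₂(Q(1)/P(1)) = 0.5·log₂(0.5/0.9469) = -0.46064
  Q(2)·log₂(Q(2)/P(2)) = 0.5·log₂(0.5/0.0531) = 1.61757

D_KL(Q||P) = -0.46064 + 1.61757 = 1.15693 ≈ 1.1569 bits

These are NOT equal (difference: 0.4563 bits). KL divergence is asymmetric: D_KL(P||Q) ≠ D_KL(Q||P) in general.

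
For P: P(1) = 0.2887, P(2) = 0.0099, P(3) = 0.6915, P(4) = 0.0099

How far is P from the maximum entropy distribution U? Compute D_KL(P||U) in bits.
0.9827 bits

U(i) = 1/4 for all i

D_KL(P||U) = Σ P(x) log₂(P(x) / (1/4))
           = Σ P(x) log₂(P(x)) + log₂(4)
           = log₂(4) - H(P)

H(P) = -Σ P(x) log₂(P(x)):
  -P(1)·log₂(P(1)) = -(0.2887)·log₂(0.2887) = 0.51745
  -P(2)·log₂(P(2)) = -(0.0099)·log₂(0.0099) = 0.06592
  -P(3)·log₂(P(3)) = -(0.6915)·log₂(0.6915) = 0.36802
  -P(4)·log₂(P(4)) = -(0.0099)·log₂(0.0099) = 0.06592
H(P) = 0.51745 + 0.06592 + 0.36802 + 0.06592 = 1.01731 bits

log₂(4) = 2.00000 bits

D_KL(P||U) = 2.00000 - 1.01731 = 0.98269 ≈ 0.9827 bits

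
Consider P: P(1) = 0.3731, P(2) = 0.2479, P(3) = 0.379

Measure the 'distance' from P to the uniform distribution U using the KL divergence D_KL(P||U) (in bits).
0.0250 bits

U(i) = 1/3 for all i

D_KL(P||U) = Σ P(x) log₂(P(x) / (1/3))
           = Σ P(x) log₂(P(x)) + log₂(3)
           = log₂(3) - H(P)

H(P) = -Σ P(x) log₂(P(x)):
  -P(1)·log₂(P(1)) = -(0.3731)·log₂(0.3731) = 0.53068
  -P(2)·log₂(P(2)) = -(0.2479)·log₂(0.2479) = 0.49882
  -P(3)·log₂(P(3)) = -(0.379)·log₂(0.379) = 0.53050
H(P) = 0.53068 + 0.49882 + 0.53050 = 1.56000 bits

log₂(3) = 1.58496 bits

D_KL(P||U) = 1.58496 - 1.56000 = 0.02496 ≈ 0.0250 bits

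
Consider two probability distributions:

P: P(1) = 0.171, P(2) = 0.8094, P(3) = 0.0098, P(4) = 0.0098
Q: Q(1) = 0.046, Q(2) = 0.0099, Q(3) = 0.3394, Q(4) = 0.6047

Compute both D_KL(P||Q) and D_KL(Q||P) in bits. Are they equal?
D_KL(P||Q) = 5.3579 bits, D_KL(Q||P) = 5.1820 bits. No, they are not equal.

D_KL(P||Q) = Σ P(x) log₂(P(x)/Q(x))

Computing term by term:
  P(1)·log₂(P(1)/Q(1)) = 0.171·log₂(0.171/0.046) = 0.32392
  P(2)·log₂(P(2)/Q(2)) = 0.8094·log₂(0.8094/0.0099) = 5.14235
  P(3)·log₂(P(3)/Q(3)) = 0.0098·log₂(0.0098/0.3394) = -0.05012
  P(4)·log₂(P(4)/Q(4)) = 0.0098·log₂(0.0098/0.6047) = -0.05828

D_KL(P||Q) = 0.32392 + 5.14235 - 0.05012 - 0.05828 = 5.35787 ≈ 5.3579 bits

D_KL(Q||P) = Σ Q(x) log₂(Q(x)/P(x))

Computing term by term:
  Q(1)·log₂(Q(1)/P(1)) = 0.046·log₂(0.046/0.171) = -0.08714
  Q(2)·log₂(Q(2)/P(2)) = 0.0099·log₂(0.0099/0.8094) = -0.06290
  Q(3)·log₂(Q(3)/P(3)) = 0.3394·log₂(0.3394/0.0098) = 1.73571
  Q(4)·log₂(Q(4)/P(4)) = 0.6047·log₂(0.6047/0.0098) = 3.59633

D_KL(Q||P) = -0.08714 - 0.06290 + 1.73571 + 3.59633 = 5.18200 ≈ 5.1820 bits

These are NOT equal (difference: 0.1759 bits). KL divergence is asymmetric: D_KL(P||Q) ≠ D_KL(Q||P) in general.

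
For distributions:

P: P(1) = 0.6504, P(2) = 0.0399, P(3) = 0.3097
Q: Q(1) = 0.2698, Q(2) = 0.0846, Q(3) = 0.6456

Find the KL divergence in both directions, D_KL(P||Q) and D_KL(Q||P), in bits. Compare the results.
D_KL(P||Q) = 0.4542 bits, D_KL(Q||P) = 0.4334 bits. D_KL(P||Q) is larger than D_KL(Q||P) by 0.0208 bits; the two directions differ.

D_KL(P||Q) = Σ P(x) log₂(P(x)/Q(x))

Computing term by term:
  P(1)·log₂(P(1)/Q(1)) = 0.6504·log₂(0.6504/0.2698) = 0.82564
  P(2)·log₂(P(2)/Q(2)) = 0.0399·log₂(0.0399/0.0846) = -0.04326
  P(3)·log₂(P(3)/Q(3)) = 0.3097·log₂(0.3097/0.6456) = -0.32821

D_KL(P||Q) = 0.82564 - 0.04326 - 0.32821 = 0.45417 ≈ 0.4542 bits

D_KL(Q||P) = Σ Q(x) log₂(Q(x)/P(x))

Computing term by term:
  Q(1)·log₂(Q(1)/P(1)) = 0.2698·log₂(0.2698/0.6504) = -0.34249
  Q(2)·log₂(Q(2)/P(2)) = 0.0846·log₂(0.0846/0.0399) = 0.09173
  Q(3)·log₂(Q(3)/P(3)) = 0.6456·log₂(0.6456/0.3097) = 0.68419

D_KL(Q||P) = -0.34249 + 0.09173 + 0.68419 = 0.43343 ≈ 0.4334 bits

These are NOT equal (difference: 0.0208 bits). KL divergence is asymmetric: D_KL(P||Q) ≠ D_KL(Q||P) in general.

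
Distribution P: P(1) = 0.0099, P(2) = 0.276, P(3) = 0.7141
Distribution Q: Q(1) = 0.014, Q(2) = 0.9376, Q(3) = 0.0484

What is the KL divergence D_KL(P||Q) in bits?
2.2810 bits

D_KL(P||Q) = Σ P(x) log₂(P(x)/Q(x))

Computing term by term:
  P(1)·log₂(P(1)/Q(1)) = 0.0099·log₂(0.0099/0.014) = -0.00495
  P(2)·log₂(P(2)/Q(2)) = 0.276·log₂(0.276/0.9376) = -0.48695
  P(3)·log₂(P(3)/Q(3)) = 0.7141·log₂(0.7141/0.0484) = 2.77288

D_KL(P||Q) = -0.00495 - 0.48695 + 2.77288 = 2.28098 ≈ 2.2810 bits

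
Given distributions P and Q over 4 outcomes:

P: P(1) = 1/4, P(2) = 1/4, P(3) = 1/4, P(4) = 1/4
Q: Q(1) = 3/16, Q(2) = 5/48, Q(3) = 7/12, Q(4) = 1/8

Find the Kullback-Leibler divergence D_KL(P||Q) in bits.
0.3639 bits

D_KL(P||Q) = Σ P(x) log₂(P(x)/Q(x))

Computing term by term:
  P(1)·log₂(P(1)/Q(1)) = (1/4)·log₂((1/4)/(3/16)) = 0.10376
  P(2)·log₂(P(2)/Q(2)) = (1/4)·log₂((1/4)/(5/48)) = 0.31576
  P(3)·log₂(P(3)/Q(3)) = (1/4)·log₂((1/4)/(7/12)) = -0.30560
  P(4)·log₂(P(4)/Q(4)) = (1/4)·log₂((1/4)/(1/8)) = 0.25000

D_KL(P||Q) = 0.10376 + 0.31576 - 0.30560 + 0.25000 = 0.36392 ≈ 0.3639 bits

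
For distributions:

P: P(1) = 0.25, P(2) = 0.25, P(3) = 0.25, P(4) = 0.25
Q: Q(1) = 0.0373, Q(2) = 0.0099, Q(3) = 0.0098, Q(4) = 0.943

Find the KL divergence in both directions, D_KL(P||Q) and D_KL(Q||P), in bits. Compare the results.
D_KL(P||Q) = 2.5402 bits, D_KL(Q||P) = 1.6119 bits. D_KL(P||Q) is larger than D_KL(Q||P) by 0.9283 bits; the two directions differ.

D_KL(P||Q) = Σ P(x) log₂(P(x)/Q(x))

Computing term by term:
  P(1)·log₂(P(1)/Q(1)) = 0.25·log₂(0.25/0.0373) = 0.68617
  P(2)·log₂(P(2)/Q(2)) = 0.25·log₂(0.25/0.0099) = 1.16459
  P(3)·log₂(P(3)/Q(3)) = 0.25·log₂(0.25/0.0098) = 1.16825
  P(4)·log₂(P(4)/Q(4)) = 0.25·log₂(0.25/0.943) = -0.47883

D_KL(P||Q) = 0.68617 + 1.16459 + 1.16825 - 0.47883 = 2.54018 ≈ 2.5402 bits

D_KL(Q||P) = Σ Q(x) log₂(Q(x)/P(x))

Computing term by term:
  Q(1)·log₂(Q(1)/P(1)) = 0.0373·log₂(0.0373/0.25) = -0.10238
  Q(2)·log₂(Q(2)/P(2)) = 0.0099·log₂(0.0099/0.25) = -0.04612
  Q(3)·log₂(Q(3)/P(3)) = 0.0098·log₂(0.0098/0.25) = -0.04580
  Q(4)·log₂(Q(4)/P(4)) = 0.943·log₂(0.943/0.25) = 1.80616

D_KL(Q||P) = -0.10238 - 0.04612 - 0.04580 + 1.80616 = 1.61186 ≈ 1.6119 bits

These are NOT equal (difference: 0.9283 bits). KL divergence is asymmetric: D_KL(P||Q) ≠ D_KL(Q||P) in general.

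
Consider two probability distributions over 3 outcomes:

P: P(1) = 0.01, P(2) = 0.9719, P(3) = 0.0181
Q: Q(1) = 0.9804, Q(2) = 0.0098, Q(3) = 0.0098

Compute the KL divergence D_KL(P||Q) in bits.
6.3954 bits

D_KL(P||Q) = Σ P(x) log₂(P(x)/Q(x))

Computing term by term:
  P(1)·log₂(P(1)/Q(1)) = 0.01·log₂(0.01/0.9804) = -0.06615
  P(2)·log₂(P(2)/Q(2)) = 0.9719·log₂(0.9719/0.0098) = 6.44553
  P(3)·log₂(P(3)/Q(3)) = 0.0181·log₂(0.0181/0.0098) = 0.01602

D_KL(P||Q) = -0.06615 + 6.44553 + 0.01602 = 6.39540 ≈ 6.3954 bits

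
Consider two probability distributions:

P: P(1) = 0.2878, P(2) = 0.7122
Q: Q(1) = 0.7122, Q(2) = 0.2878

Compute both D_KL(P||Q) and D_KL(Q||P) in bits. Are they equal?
D_KL(P||Q) = 0.5548 bits, D_KL(Q||P) = 0.5548 bits. Yes, in this case they are equal (although KL divergence is not symmetric in general).

D_KL(P||Q) = Σ P(x) log₂(P(x)/Q(x))

Computing term by term:
  P(1)·log₂(P(1)/Q(1)) = 0.2878·log₂(0.2878/0.7122) = -0.37622
  P(2)·log₂(P(2)/Q(2)) = 0.7122·log₂(0.7122/0.2878) = 0.93100

D_KL(P||Q) = -0.37622 + 0.93100 = 0.55478 ≈ 0.5548 bits

D_KL(Q||P) = Σ Q(x) log₂(Q(x)/P(x))

Computing term by term:
  Q(1)·log₂(Q(1)/P(1)) = 0.7122·log₂(0.7122/0.2878) = 0.93100
  Q(2)·log₂(Q(2)/P(2)) = 0.2878·log₂(0.2878/0.7122) = -0.37622

D_KL(Q||P) = 0.93100 - 0.37622 = 0.55478 ≈ 0.5548 bits

These ARE equal here. Q is P with outcomes relabeled (Q(1) = P(2), Q(2) = P(1)) by a relabeling that is its own inverse, so the two sums contain exactly the same terms in a different order. This is a special case — KL divergence is not symmetric in general: D_KL(P||Q) ≠ D_KL(Q||P) for most P, Q.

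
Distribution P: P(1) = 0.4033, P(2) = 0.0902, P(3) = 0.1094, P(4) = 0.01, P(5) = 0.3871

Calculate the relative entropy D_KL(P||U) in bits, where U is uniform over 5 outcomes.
0.5348 bits

U(i) = 1/5 for all i

D_KL(P||U) = Σ P(x) log₂(P(x) / (1/5))
           = Σ P(x) log₂(P(x)) + log₂(5)
           = log₂(5) - H(P)

H(P) = -Σ P(x) log₂(P(x)):
  -P(1)·log₂(P(1)) = -(0.4033)·log₂(0.4033) = 0.52835
  -P(2)·log₂(P(2)) = -(0.0902)·log₂(0.0902) = 0.31306
  -P(3)·log₂(P(3)) = -(0.1094)·log₂(0.1094) = 0.34924
  -P(4)·log₂(P(4)) = -(0.01)·log₂(0.01) = 0.06644
  -P(5)·log₂(P(5)) = -(0.3871)·log₂(0.3871) = 0.53003
H(P) = 0.52835 + 0.31306 + 0.34924 + 0.06644 + 0.53003 = 1.78712 bits

log₂(5) = 2.32193 bits

D_KL(P||U) = 2.32193 - 1.78712 = 0.53481 ≈ 0.5348 bits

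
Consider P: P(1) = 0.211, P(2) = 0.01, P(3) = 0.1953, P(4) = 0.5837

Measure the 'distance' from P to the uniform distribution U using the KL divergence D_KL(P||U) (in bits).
0.5464 bits

U(i) = 1/4 for all i

D_KL(P||U) = Σ P(x) log₂(P(x) / (1/4))
           = Σ P(x) log₂(P(x)) + log₂(4)
           = log₂(4) - H(P)

H(P) = -Σ P(x) log₂(P(x)):
  -P(1)·log₂(P(1)) = -(0.211)·log₂(0.211) = 0.47363
  -P(2)·log₂(P(2)) = -(0.01)·log₂(0.01) = 0.06644
  -P(3)·log₂(P(3)) = -(0.1953)·log₂(0.1953) = 0.46017
  -P(4)·log₂(P(4)) = -(0.5837)·log₂(0.5837) = 0.45336
H(P) = 0.47363 + 0.06644 + 0.46017 + 0.45336 = 1.45360 bits

log₂(4) = 2.00000 bits

D_KL(P||U) = 2.00000 - 1.45360 = 0.54640 ≈ 0.5464 bits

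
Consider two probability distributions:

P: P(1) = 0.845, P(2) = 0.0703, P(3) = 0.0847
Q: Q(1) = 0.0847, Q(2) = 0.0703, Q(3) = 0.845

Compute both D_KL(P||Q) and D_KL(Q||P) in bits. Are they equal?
D_KL(P||Q) = 2.5231 bits, D_KL(Q||P) = 2.5231 bits. Yes, in this case they are equal (although KL divergence is not symmetric in general).

D_KL(P||Q) = Σ P(x) log₂(P(x)/Q(x))

Computing term by term:
  P(1)·log₂(P(1)/Q(1)) = 0.845·log₂(0.845/0.0847) = 2.80415
  P(2)·log₂(P(2)/Q(2)) = 0.0703·log₂(0.0703/0.0703) = 0.00000
  P(3)·log₂(P(3)/Q(3)) = 0.0847·log₂(0.0847/0.845) = -0.28108

D_KL(P||Q) = 2.80415 + 0.00000 - 0.28108 = 2.52307 ≈ 2.5231 bits

D_KL(Q||P) = Σ Q(x) log₂(Q(x)/P(x))

Computing term by term:
  Q(1)·log₂(Q(1)/P(1)) = 0.0847·log₂(0.0847/0.845) = -0.28108
  Q(2)·log₂(Q(2)/P(2)) = 0.0703·log₂(0.0703/0.0703) = 0.00000
  Q(3)·log₂(Q(3)/P(3)) = 0.845·log₂(0.845/0.0847) = 2.80415

D_KL(Q||P) = -0.28108 + 0.00000 + 2.80415 = 2.52307 ≈ 2.5231 bits

These ARE equal here. Q is P with outcomes relabeled (Q(1) = P(3), Q(3) = P(1)) by a relabeling that is its own inverse, so the two sums contain exactly the same terms in a different order. This is a special case — KL divergence is not symmetric in general: D_KL(P||Q) ≠ D_KL(Q||P) for most P, Q.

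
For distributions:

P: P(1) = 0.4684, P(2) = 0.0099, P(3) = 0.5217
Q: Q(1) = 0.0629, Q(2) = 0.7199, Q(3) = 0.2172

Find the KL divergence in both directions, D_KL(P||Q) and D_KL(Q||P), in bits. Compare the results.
D_KL(P||Q) = 1.9551 bits, D_KL(Q||P) = 3.9952 bits. D_KL(Q||P) is larger than D_KL(P||Q) by 2.0401 bits; the two directions differ.

D_KL(P||Q) = Σ P(x) log₂(P(x)/Q(x))

Computing term by term:
  P(1)·log₂(P(1)/Q(1)) = 0.4684·log₂(0.4684/0.0629) = 1.35677
  P(2)·log₂(P(2)/Q(2)) = 0.0099·log₂(0.0099/0.7199) = -0.06122
  P(3)·log₂(P(3)/Q(3)) = 0.5217·log₂(0.5217/0.2172) = 0.65953

D_KL(P||Q) = 1.35677 - 0.06122 + 0.65953 = 1.95508 ≈ 1.9551 bits

D_KL(Q||P) = Σ Q(x) log₂(Q(x)/P(x))

Computing term by term:
  Q(1)·log₂(Q(1)/P(1)) = 0.0629·log₂(0.0629/0.4684) = -0.18220
  Q(2)·log₂(Q(2)/P(2)) = 0.7199·log₂(0.7199/0.0099) = 4.45202
  Q(3)·log₂(Q(3)/P(3)) = 0.2172·log₂(0.2172/0.5217) = -0.27458

D_KL(Q||P) = -0.18220 + 4.45202 - 0.27458 = 3.99524 ≈ 3.9952 bits

These are NOT equal (difference: 2.0401 bits). KL divergence is asymmetric: D_KL(P||Q) ≠ D_KL(Q||P) in general.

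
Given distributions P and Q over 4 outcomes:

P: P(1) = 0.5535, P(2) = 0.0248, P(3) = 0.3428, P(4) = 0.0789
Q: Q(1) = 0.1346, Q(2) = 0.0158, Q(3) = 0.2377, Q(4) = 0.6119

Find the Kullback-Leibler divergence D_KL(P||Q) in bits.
1.0931 bits

D_KL(P||Q) = Σ P(x) log₂(P(x)/Q(x))

Computing term by term:
  P(1)·log₂(P(1)/Q(1)) = 0.5535·log₂(0.5535/0.1346) = 1.12909
  P(2)·log₂(P(2)/Q(2)) = 0.0248·log₂(0.0248/0.0158) = 0.01613
  P(3)·log₂(P(3)/Q(3)) = 0.3428·log₂(0.3428/0.2377) = 0.18108
  P(4)·log₂(P(4)/Q(4)) = 0.0789·log₂(0.0789/0.6119) = -0.23317

D_KL(P||Q) = 1.12909 + 0.01613 + 0.18108 - 0.23317 = 1.09313 ≈ 1.0931 bits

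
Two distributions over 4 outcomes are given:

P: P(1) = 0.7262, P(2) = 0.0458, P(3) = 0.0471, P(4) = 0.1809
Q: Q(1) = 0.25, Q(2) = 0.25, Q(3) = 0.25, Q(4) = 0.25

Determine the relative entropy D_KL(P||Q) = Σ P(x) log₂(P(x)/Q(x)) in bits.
0.8072 bits

D_KL(P||Q) = Σ P(x) log₂(P(x)/Q(x))

Computing term by term:
  P(1)·log₂(P(1)/Q(1)) = 0.7262·log₂(0.7262/0.25) = 1.11721
  P(2)·log₂(P(2)/Q(2)) = 0.0458·log₂(0.0458/0.25) = -0.11214
  P(3)·log₂(P(3)/Q(3)) = 0.0471·log₂(0.0471/0.25) = -0.11342
  P(4)·log₂(P(4)/Q(4)) = 0.1809·log₂(0.1809/0.25) = -0.08443

D_KL(P||Q) = 1.11721 - 0.11214 - 0.11342 - 0.08443 = 0.80722 ≈ 0.8072 bits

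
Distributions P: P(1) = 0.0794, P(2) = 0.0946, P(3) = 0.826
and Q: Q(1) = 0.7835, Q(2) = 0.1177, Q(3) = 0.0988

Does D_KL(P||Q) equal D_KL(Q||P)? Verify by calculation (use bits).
D_KL(P||Q) = 2.2384 bits, D_KL(Q||P) = 2.3221 bits. No — D_KL(P||Q) ≠ D_KL(Q||P) for this pair.

D_KL(P||Q) = Σ P(x) log₂(P(x)/Q(x))

Computing term by term:
  P(1)·log₂(P(1)/Q(1)) = 0.0794·log₂(0.0794/0.7835) = -0.26224
  P(2)·log₂(P(2)/Q(2)) = 0.0946·log₂(0.0946/0.1177) = -0.02982
  P(3)·log₂(P(3)/Q(3)) = 0.826·log₂(0.826/0.0988) = 2.53050

D_KL(P||Q) = -0.26224 - 0.02982 + 2.53050 = 2.23844 ≈ 2.2384 bits

D_KL(Q||P) = Σ Q(x) log₂(Q(x)/P(x))

Computing term by term:
  Q(1)·log₂(Q(1)/P(1)) = 0.7835·log₂(0.7835/0.0794) = 2.58768
  Q(2)·log₂(Q(2)/P(2)) = 0.1177·log₂(0.1177/0.0946) = 0.03710
  Q(3)·log₂(Q(3)/P(3)) = 0.0988·log₂(0.0988/0.826) = -0.30268

D_KL(Q||P) = 2.58768 + 0.03710 - 0.30268 = 2.32210 ≈ 2.3221 bits

These are NOT equal (difference: 0.0837 bits). KL divergence is asymmetric: D_KL(P||Q) ≠ D_KL(Q||P) in general.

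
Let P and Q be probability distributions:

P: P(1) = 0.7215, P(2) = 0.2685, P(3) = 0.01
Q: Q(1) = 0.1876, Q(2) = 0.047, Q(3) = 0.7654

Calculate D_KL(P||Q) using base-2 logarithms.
2.0146 bits

D_KL(P||Q) = Σ P(x) log₂(P(x)/Q(x))

Computing term by term:
  P(1)·log₂(P(1)/Q(1)) = 0.7215·log₂(0.7215/0.1876) = 1.40212
  P(2)·log₂(P(2)/Q(2)) = 0.2685·log₂(0.2685/0.047) = 0.67506
  P(3)·log₂(P(3)/Q(3)) = 0.01·log₂(0.01/0.7654) = -0.06258

D_KL(P||Q) = 1.40212 + 0.67506 - 0.06258 = 2.01460 ≈ 2.0146 bits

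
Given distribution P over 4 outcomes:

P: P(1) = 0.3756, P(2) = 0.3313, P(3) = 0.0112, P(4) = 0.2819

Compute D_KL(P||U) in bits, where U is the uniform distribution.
0.3538 bits

U(i) = 1/4 for all i

D_KL(P||U) = Σ P(x) log₂(P(x) / (1/4))
           = Σ P(x) log₂(P(x)) + log₂(4)
           = log₂(4) - H(P)

H(P) = -Σ P(x) log₂(P(x)):
  -P(1)·log₂(P(1)) = -(0.3756)·log₂(0.3756) = 0.53062
  -P(2)·log₂(P(2)) = -(0.3313)·log₂(0.3313) = 0.52802
  -P(3)·log₂(P(3)) = -(0.0112)·log₂(0.0112) = 0.07258
  -P(4)·log₂(P(4)) = -(0.2819)·log₂(0.2819) = 0.51496
H(P) = 0.53062 + 0.52802 + 0.07258 + 0.51496 = 1.64618 bits

log₂(4) = 2.00000 bits

D_KL(P||U) = 2.00000 - 1.64618 = 0.35382 ≈ 0.3538 bits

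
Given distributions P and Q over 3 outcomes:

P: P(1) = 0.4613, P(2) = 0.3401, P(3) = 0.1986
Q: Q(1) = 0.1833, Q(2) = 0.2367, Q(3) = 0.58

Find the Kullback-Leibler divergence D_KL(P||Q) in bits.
0.4850 bits

D_KL(P||Q) = Σ P(x) log₂(P(x)/Q(x))

Computing term by term:
  P(1)·log₂(P(1)/Q(1)) = 0.4613·log₂(0.4613/0.1833) = 0.61422
  P(2)·log₂(P(2)/Q(2)) = 0.3401·log₂(0.3401/0.2367) = 0.17784
  P(3)·log₂(P(3)/Q(3)) = 0.1986·log₂(0.1986/0.58) = -0.30707

D_KL(P||Q) = 0.61422 + 0.17784 - 0.30707 = 0.48499 ≈ 0.4850 bits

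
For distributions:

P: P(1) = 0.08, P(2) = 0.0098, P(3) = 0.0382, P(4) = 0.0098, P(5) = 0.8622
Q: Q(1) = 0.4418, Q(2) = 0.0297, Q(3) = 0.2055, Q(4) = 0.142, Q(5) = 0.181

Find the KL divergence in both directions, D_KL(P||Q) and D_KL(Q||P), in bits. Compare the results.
D_KL(P||Q) = 1.5983 bits, D_KL(Q||P) = 1.7756 bits. D_KL(Q||P) is larger than D_KL(P||Q) by 0.1773 bits; the two directions differ.

D_KL(P||Q) = Σ P(x) log₂(P(x)/Q(x))

Computing term by term:
  P(1)·log₂(P(1)/Q(1)) = 0.08·log₂(0.08/0.4418) = -0.19723
  P(2)·log₂(P(2)/Q(2)) = 0.0098·log₂(0.0098/0.0297) = -0.01568
  P(3)·log₂(P(3)/Q(3)) = 0.0382·log₂(0.0382/0.2055) = -0.09273
  P(4)·log₂(P(4)/Q(4)) = 0.0098·log₂(0.0098/0.142) = -0.03780
  P(5)·log₂(P(5)/Q(5)) = 0.8622·log₂(0.8622/0.181) = 1.94170

D_KL(P||Q) = -0.19723 - 0.01568 - 0.09273 - 0.03780 + 1.94170 = 1.59826 ≈ 1.5983 bits

D_KL(Q||P) = Σ Q(x) log₂(Q(x)/P(x))

Computing term by term:
  Q(1)·log₂(Q(1)/P(1)) = 0.4418·log₂(0.4418/0.08) = 1.08918
  Q(2)·log₂(Q(2)/P(2)) = 0.0297·log₂(0.0297/0.0098) = 0.04751
  Q(3)·log₂(Q(3)/P(3)) = 0.2055·log₂(0.2055/0.0382) = 0.49885
  Q(4)·log₂(Q(4)/P(4)) = 0.142·log₂(0.142/0.0098) = 0.54769
  Q(5)·log₂(Q(5)/P(5)) = 0.181·log₂(0.181/0.8622) = -0.40762

D_KL(Q||P) = 1.08918 + 0.04751 + 0.49885 + 0.54769 - 0.40762 = 1.77561 ≈ 1.7756 bits

These are NOT equal (difference: 0.1773 bits). KL divergence is asymmetric: D_KL(P||Q) ≠ D_KL(Q||P) in general.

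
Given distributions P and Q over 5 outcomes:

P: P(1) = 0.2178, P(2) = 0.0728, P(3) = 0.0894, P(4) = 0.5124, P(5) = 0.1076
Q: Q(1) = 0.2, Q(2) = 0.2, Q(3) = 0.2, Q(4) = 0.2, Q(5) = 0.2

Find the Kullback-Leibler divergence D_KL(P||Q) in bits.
0.4160 bits

D_KL(P||Q) = Σ P(x) log₂(P(x)/Q(x))

Computing term by term:
  P(1)·log₂(P(1)/Q(1)) = 0.2178·log₂(0.2178/0.2) = 0.02679
  P(2)·log₂(P(2)/Q(2)) = 0.0728·log₂(0.0728/0.2) = -0.10614
  P(3)·log₂(P(3)/Q(3)) = 0.0894·log₂(0.0894/0.2) = -0.10385
  P(4)·log₂(P(4)/Q(4)) = 0.5124·log₂(0.5124/0.2) = 0.69547
  P(5)·log₂(P(5)/Q(5)) = 0.1076·log₂(0.1076/0.2) = -0.09623

D_KL(P||Q) = 0.02679 - 0.10614 - 0.10385 + 0.69547 - 0.09623 = 0.41604 ≈ 0.4160 bits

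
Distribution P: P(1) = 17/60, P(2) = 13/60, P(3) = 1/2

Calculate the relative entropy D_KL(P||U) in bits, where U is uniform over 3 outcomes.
0.0914 bits

U(i) = 1/3 for all i

D_KL(P||U) = Σ P(x) log₂(P(x) / (1/3))
           = Σ P(x) log₂(P(x)) + log₂(3)
           = log₂(3) - H(P)

H(P) = -Σ P(x) log₂(P(x)):
  -P(1)·log₂(P(1)) = -(17/60)·log₂(17/60) = 0.51550
  -P(2)·log₂(P(2)) = -(13/60)·log₂(13/60) = 0.47806
  -P(3)·log₂(P(3)) = -(1/2)·log₂(1/2) = 0.50000
H(P) = 0.51550 + 0.47806 + 0.50000 = 1.49356 bits

log₂(3) = 1.58496 bits

D_KL(P||U) = 1.58496 - 1.49356 = 0.09140 ≈ 0.0914 bits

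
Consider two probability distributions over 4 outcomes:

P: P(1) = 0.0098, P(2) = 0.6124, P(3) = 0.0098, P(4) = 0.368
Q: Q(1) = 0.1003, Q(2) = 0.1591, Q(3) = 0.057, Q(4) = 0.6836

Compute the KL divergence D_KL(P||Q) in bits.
0.8043 bits

D_KL(P||Q) = Σ P(x) log₂(P(x)/Q(x))

Computing term by term:
  P(1)·log₂(P(1)/Q(1)) = 0.0098·log₂(0.0098/0.1003) = -0.03288
  P(2)·log₂(P(2)/Q(2)) = 0.6124·log₂(0.6124/0.1591) = 1.19084
  P(3)·log₂(P(3)/Q(3)) = 0.0098·log₂(0.0098/0.057) = -0.02489
  P(4)·log₂(P(4)/Q(4)) = 0.368·log₂(0.368/0.6836) = -0.32879

D_KL(P||Q) = -0.03288 + 1.19084 - 0.02489 - 0.32879 = 0.80428 ≈ 0.8043 bits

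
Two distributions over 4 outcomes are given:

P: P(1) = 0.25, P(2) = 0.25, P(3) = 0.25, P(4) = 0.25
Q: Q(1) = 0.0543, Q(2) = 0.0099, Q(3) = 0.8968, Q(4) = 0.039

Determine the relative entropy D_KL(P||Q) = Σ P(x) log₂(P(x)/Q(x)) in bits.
1.9247 bits

D_KL(P||Q) = Σ P(x) log₂(P(x)/Q(x))

Computing term by term:
  P(1)·log₂(P(1)/Q(1)) = 0.25·log₂(0.25/0.0543) = 0.55073
  P(2)·log₂(P(2)/Q(2)) = 0.25·log₂(0.25/0.0099) = 1.16459
  P(3)·log₂(P(3)/Q(3)) = 0.25·log₂(0.25/0.8968) = -0.46071
  P(4)·log₂(P(4)/Q(4)) = 0.25·log₂(0.25/0.039) = 0.67010

D_KL(P||Q) = 0.55073 + 1.16459 - 0.46071 + 0.67010 = 1.92471 ≈ 1.9247 bits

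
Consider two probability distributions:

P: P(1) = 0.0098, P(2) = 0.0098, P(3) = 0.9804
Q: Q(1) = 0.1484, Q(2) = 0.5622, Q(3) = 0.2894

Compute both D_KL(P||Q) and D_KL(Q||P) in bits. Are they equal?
D_KL(P||Q) = 1.6301 bits, D_KL(Q||P) = 3.3568 bits. No, they are not equal.

D_KL(P||Q) = Σ P(x) log₂(P(x)/Q(x))

Computing term by term:
  P(1)·log₂(P(1)/Q(1)) = 0.0098·log₂(0.0098/0.1484) = -0.03842
  P(2)·log₂(P(2)/Q(2)) = 0.0098·log₂(0.0098/0.5622) = -0.05725
  P(3)·log₂(P(3)/Q(3)) = 0.9804·log₂(0.9804/0.2894) = 1.72580

D_KL(P||Q) = -0.03842 - 0.05725 + 1.72580 = 1.63013 ≈ 1.6301 bits

D_KL(Q||P) = Σ Q(x) log₂(Q(x)/P(x))

Computing term by term:
  Q(1)·log₂(Q(1)/P(1)) = 0.1484·log₂(0.1484/0.0098) = 0.58181
  Q(2)·log₂(Q(2)/P(2)) = 0.5622·log₂(0.5622/0.0098) = 3.28446
  Q(3)·log₂(Q(3)/P(3)) = 0.2894·log₂(0.2894/0.9804) = -0.50943

D_KL(Q||P) = 0.58181 + 3.28446 - 0.50943 = 3.35684 ≈ 3.3568 bits

These are NOT equal (difference: 1.7267 bits). KL divergence is asymmetric: D_KL(P||Q) ≠ D_KL(Q||P) in general.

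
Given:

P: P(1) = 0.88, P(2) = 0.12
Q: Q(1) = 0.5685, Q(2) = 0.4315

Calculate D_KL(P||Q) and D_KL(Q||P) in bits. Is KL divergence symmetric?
D_KL(P||Q) = 0.3331 bits, D_KL(Q||P) = 0.4383 bits. No, KL divergence is not symmetric.

D_KL(P||Q) = Σ P(x) log₂(P(x)/Q(x))

Computing term by term:
  P(1)·log₂(P(1)/Q(1)) = 0.88·log₂(0.88/0.5685) = 0.55470
  P(2)·log₂(P(2)/Q(2)) = 0.12·log₂(0.12/0.4315) = -0.22156

D_KL(P||Q) = 0.55470 - 0.22156 = 0.33314 ≈ 0.3331 bits

D_KL(Q||P) = Σ Q(x) log₂(Q(x)/P(x))

Computing term by term:
  Q(1)·log₂(Q(1)/P(1)) = 0.5685·log₂(0.5685/0.88) = -0.35835
  Q(2)·log₂(Q(2)/P(2)) = 0.4315·log₂(0.4315/0.12) = 0.79669

D_KL(Q||P) = -0.35835 + 0.79669 = 0.43834 ≈ 0.4383 bits

These are NOT equal (difference: 0.1052 bits). KL divergence is asymmetric: D_KL(P||Q) ≠ D_KL(Q||P) in general.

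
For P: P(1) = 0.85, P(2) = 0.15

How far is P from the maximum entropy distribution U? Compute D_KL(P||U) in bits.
0.3902 bits

U(i) = 1/2 for all i

D_KL(P||U) = Σ P(x) log₂(P(x) / (1/2))
           = Σ P(x) log₂(P(x)) + log₂(2)
           = log₂(2) - H(P)

H(P) = -Σ P(x) log₂(P(x)):
  -P(1)·log₂(P(1)) = -(0.85)·log₂(0.85) = 0.19930
  -P(2)·log₂(P(2)) = -(0.15)·log₂(0.15) = 0.41054
H(P) = 0.19930 + 0.41054 = 0.60984 bits

log₂(2) = 1.00000 bits

D_KL(P||U) = 1.00000 - 0.60984 = 0.39016 ≈ 0.3902 bits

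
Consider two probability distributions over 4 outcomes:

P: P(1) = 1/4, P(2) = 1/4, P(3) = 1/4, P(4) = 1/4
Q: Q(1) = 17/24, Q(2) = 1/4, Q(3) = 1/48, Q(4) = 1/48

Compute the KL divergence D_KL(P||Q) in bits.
1.4169 bits

D_KL(P||Q) = Σ P(x) log₂(P(x)/Q(x))

Computing term by term:
  P(1)·log₂(P(1)/Q(1)) = (1/4)·log₂((1/4)/(17/24)) = -0.37563
  P(2)·log₂(P(2)/Q(2)) = (1/4)·log₂((1/4)/(1/4)) = 0.00000
  P(3)·log₂(P(3)/Q(3)) = (1/4)·log₂((1/4)/(1/48)) = 0.89624
  P(4)·log₂(P(4)/Q(4)) = (1/4)·log₂((1/4)/(1/48)) = 0.89624

D_KL(P||Q) = -0.37563 + 0.00000 + 0.89624 + 0.89624 = 1.41685 ≈ 1.4169 bits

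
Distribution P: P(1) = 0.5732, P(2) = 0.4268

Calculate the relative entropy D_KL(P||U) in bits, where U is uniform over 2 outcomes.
0.0155 bits

U(i) = 1/2 for all i

D_KL(P||U) = Σ P(x) log₂(P(x) / (1/2))
           = Σ P(x) log₂(P(x)) + log₂(2)
           = log₂(2) - H(P)

H(P) = -Σ P(x) log₂(P(x)):
  -P(1)·log₂(P(1)) = -(0.5732)·log₂(0.5732) = 0.46022
  -P(2)·log₂(P(2)) = -(0.4268)·log₂(0.4268) = 0.52427
H(P) = 0.46022 + 0.52427 = 0.98449 bits

log₂(2) = 1.00000 bits

D_KL(P||U) = 1.00000 - 0.98449 = 0.01551 ≈ 0.0155 bits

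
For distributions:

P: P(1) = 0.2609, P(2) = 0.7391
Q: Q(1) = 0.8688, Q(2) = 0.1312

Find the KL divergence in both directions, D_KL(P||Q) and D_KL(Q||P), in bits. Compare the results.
D_KL(P||Q) = 1.3905 bits, D_KL(Q||P) = 1.1806 bits. D_KL(P||Q) is larger than D_KL(Q||P) by 0.2099 bits; the two directions differ.

D_KL(P||Q) = Σ P(x) log₂(P(x)/Q(x))

Computing term by term:
  P(1)·log₂(P(1)/Q(1)) = 0.2609·log₂(0.2609/0.8688) = -0.45280
  P(2)·log₂(P(2)/Q(2)) = 0.7391·log₂(0.7391/0.1312) = 1.84332

D_KL(P||Q) = -0.45280 + 1.84332 = 1.39052 ≈ 1.3905 bits

D_KL(Q||P) = Σ Q(x) log₂(Q(x)/P(x))

Computing term by term:
  Q(1)·log₂(Q(1)/P(1)) = 0.8688·log₂(0.8688/0.2609) = 1.50783
  Q(2)·log₂(Q(2)/P(2)) = 0.1312·log₂(0.1312/0.7391) = -0.32721

D_KL(Q||P) = 1.50783 - 0.32721 = 1.18062 ≈ 1.1806 bits

These are NOT equal (difference: 0.2099 bits). KL divergence is asymmetric: D_KL(P||Q) ≠ D_KL(Q||P) in general.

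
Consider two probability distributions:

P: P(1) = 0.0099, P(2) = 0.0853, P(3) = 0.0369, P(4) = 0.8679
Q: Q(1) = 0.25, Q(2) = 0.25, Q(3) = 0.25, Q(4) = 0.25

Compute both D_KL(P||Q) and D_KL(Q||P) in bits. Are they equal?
D_KL(P||Q) = 1.2781 bits, D_KL(Q||P) = 1.7936 bits. No, they are not equal.

D_KL(P||Q) = Σ P(x) log₂(P(x)/Q(x))

Computing term by term:
  P(1)·log₂(P(1)/Q(1)) = 0.0099·log₂(0.0099/0.25) = -0.04612
  P(2)·log₂(P(2)/Q(2)) = 0.0853·log₂(0.0853/0.25) = -0.13233
  P(3)·log₂(P(3)/Q(3)) = 0.0369·log₂(0.0369/0.25) = -0.10185
  P(4)·log₂(P(4)/Q(4)) = 0.8679·log₂(0.8679/0.25) = 1.55840

D_KL(P||Q) = -0.04612 - 0.13233 - 0.10185 + 1.55840 = 1.27810 ≈ 1.2781 bits

D_KL(Q||P) = Σ Q(x) log₂(Q(x)/P(x))

Computing term by term:
  Q(1)·log₂(Q(1)/P(1)) = 0.25·log₂(0.25/0.0099) = 1.16459
  Q(2)·log₂(Q(2)/P(2)) = 0.25·log₂(0.25/0.0853) = 0.38783
  Q(3)·log₂(Q(3)/P(3)) = 0.25·log₂(0.25/0.0369) = 0.69006
  Q(4)·log₂(Q(4)/P(4)) = 0.25·log₂(0.25/0.8679) = -0.44890

D_KL(Q||P) = 1.16459 + 0.38783 + 0.69006 - 0.44890 = 1.79358 ≈ 1.7936 bits

These are NOT equal (difference: 0.5155 bits). KL divergence is asymmetric: D_KL(P||Q) ≠ D_KL(Q||P) in general.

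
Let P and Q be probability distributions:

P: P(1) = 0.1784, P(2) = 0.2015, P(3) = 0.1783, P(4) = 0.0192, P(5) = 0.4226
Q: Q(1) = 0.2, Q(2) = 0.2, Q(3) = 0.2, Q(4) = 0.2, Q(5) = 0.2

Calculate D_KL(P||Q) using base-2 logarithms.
0.3344 bits

D_KL(P||Q) = Σ P(x) log₂(P(x)/Q(x))

Computing term by term:
  P(1)·log₂(P(1)/Q(1)) = 0.1784·log₂(0.1784/0.2) = -0.02942
  P(2)·log₂(P(2)/Q(2)) = 0.2015·log₂(0.2015/0.2) = 0.00217
  P(3)·log₂(P(3)/Q(3)) = 0.1783·log₂(0.1783/0.2) = -0.02954
  P(4)·log₂(P(4)/Q(4)) = 0.0192·log₂(0.0192/0.2) = -0.06491
  P(5)·log₂(P(5)/Q(5)) = 0.4226·log₂(0.4226/0.2) = 0.45611

D_KL(P||Q) = -0.02942 + 0.00217 - 0.02954 - 0.06491 + 0.45611 = 0.33441 ≈ 0.3344 bits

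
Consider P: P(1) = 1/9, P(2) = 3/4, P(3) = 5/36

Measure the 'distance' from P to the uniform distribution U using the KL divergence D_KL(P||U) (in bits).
0.5259 bits

U(i) = 1/3 for all i

D_KL(P||U) = Σ P(x) log₂(P(x) / (1/3))
           = Σ P(x) log₂(P(x)) + log₂(3)
           = log₂(3) - H(P)

H(P) = -Σ P(x) log₂(P(x)):
  -P(1)·log₂(P(1)) = -(1/9)·log₂(1/9) = 0.35221
  -P(2)·log₂(P(2)) = -(3/4)·log₂(3/4) = 0.31128
  -P(3)·log₂(P(3)) = -(5/36)·log₂(5/36) = 0.39556
H(P) = 0.35221 + 0.31128 + 0.39556 = 1.05905 bits

log₂(3) = 1.58496 bits

D_KL(P||U) = 1.58496 - 1.05905 = 0.52591 ≈ 0.5259 bits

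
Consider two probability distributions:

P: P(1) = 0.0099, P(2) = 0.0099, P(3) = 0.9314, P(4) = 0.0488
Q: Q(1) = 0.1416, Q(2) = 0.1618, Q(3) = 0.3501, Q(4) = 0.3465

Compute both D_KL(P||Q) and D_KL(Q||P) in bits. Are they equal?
D_KL(P||Q) = 1.0989 bits, D_KL(Q||P) = 1.6813 bits. No, they are not equal.

D_KL(P||Q) = Σ P(x) log₂(P(x)/Q(x))

Computing term by term:
  P(1)·log₂(P(1)/Q(1)) = 0.0099·log₂(0.0099/0.1416) = -0.03800
  P(2)·log₂(P(2)/Q(2)) = 0.0099·log₂(0.0099/0.1618) = -0.03990
  P(3)·log₂(P(3)/Q(3)) = 0.9314·log₂(0.9314/0.3501) = 1.31480
  P(4)·log₂(P(4)/Q(4)) = 0.0488·log₂(0.0488/0.3465) = -0.13800

D_KL(P||Q) = -0.03800 - 0.03990 + 1.31480 - 0.13800 = 1.09890 ≈ 1.0989 bits

D_KL(Q||P) = Σ Q(x) log₂(Q(x)/P(x))

Computing term by term:
  Q(1)·log₂(Q(1)/P(1)) = 0.1416·log₂(0.1416/0.0099) = 0.54350
  Q(2)·log₂(Q(2)/P(2)) = 0.1618·log₂(0.1618/0.0099) = 0.65216
  Q(3)·log₂(Q(3)/P(3)) = 0.3501·log₂(0.3501/0.9314) = -0.49421
  Q(4)·log₂(Q(4)/P(4)) = 0.3465·log₂(0.3465/0.0488) = 0.97987

D_KL(Q||P) = 0.54350 + 0.65216 - 0.49421 + 0.97987 = 1.68132 ≈ 1.6813 bits

These are NOT equal (difference: 0.5824 bits). KL divergence is asymmetric: D_KL(P||Q) ≠ D_KL(Q||P) in general.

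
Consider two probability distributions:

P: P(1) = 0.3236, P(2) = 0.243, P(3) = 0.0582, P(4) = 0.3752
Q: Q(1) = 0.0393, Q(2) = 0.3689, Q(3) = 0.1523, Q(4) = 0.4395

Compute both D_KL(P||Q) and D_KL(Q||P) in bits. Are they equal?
D_KL(P||Q) = 0.6715 bits, D_KL(Q||P) = 0.4143 bits. No, they are not equal.

D_KL(P||Q) = Σ P(x) log₂(P(x)/Q(x))

Computing term by term:
  P(1)·log₂(P(1)/Q(1)) = 0.3236·log₂(0.3236/0.0393) = 0.98427
  P(2)·log₂(P(2)/Q(2)) = 0.243·log₂(0.243/0.3689) = -0.14635
  P(3)·log₂(P(3)/Q(3)) = 0.0582·log₂(0.0582/0.1523) = -0.08077
  P(4)·log₂(P(4)/Q(4)) = 0.3752·log₂(0.3752/0.4395) = -0.08562

D_KL(P||Q) = 0.98427 - 0.14635 - 0.08077 - 0.08562 = 0.67153 ≈ 0.6715 bits

D_KL(Q||P) = Σ Q(x) log₂(Q(x)/P(x))

Computing term by term:
  Q(1)·log₂(Q(1)/P(1)) = 0.0393·log₂(0.0393/0.3236) = -0.11954
  Q(2)·log₂(Q(2)/P(2)) = 0.3689·log₂(0.3689/0.243) = 0.22218
  Q(3)·log₂(Q(3)/P(3)) = 0.1523·log₂(0.1523/0.0582) = 0.21137
  Q(4)·log₂(Q(4)/P(4)) = 0.4395·log₂(0.4395/0.3752) = 0.10030

D_KL(Q||P) = -0.11954 + 0.22218 + 0.21137 + 0.10030 = 0.41431 ≈ 0.4143 bits

These are NOT equal (difference: 0.2572 bits). KL divergence is asymmetric: D_KL(P||Q) ≠ D_KL(Q||P) in general.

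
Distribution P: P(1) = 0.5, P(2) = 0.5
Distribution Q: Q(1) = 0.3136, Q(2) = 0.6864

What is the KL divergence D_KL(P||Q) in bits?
0.1079 bits

D_KL(P||Q) = Σ P(x) log₂(P(x)/Q(x))

Computing term by term:
  P(1)·log₂(P(1)/Q(1)) = 0.5·log₂(0.5/0.3136) = 0.33650
  P(2)·log₂(P(2)/Q(2)) = 0.5·log₂(0.5/0.6864) = -0.22856

D_KL(P||Q) = 0.33650 - 0.22856 = 0.10794 ≈ 0.1079 bits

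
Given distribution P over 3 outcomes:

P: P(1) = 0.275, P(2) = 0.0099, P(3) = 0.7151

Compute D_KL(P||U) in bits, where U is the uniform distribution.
0.6609 bits

U(i) = 1/3 for all i

D_KL(P||U) = Σ P(x) log₂(P(x) / (1/3))
           = Σ P(x) log₂(P(x)) + log₂(3)
           = log₂(3) - H(P)

H(P) = -Σ P(x) log₂(P(x)):
  -P(1)·log₂(P(1)) = -(0.275)·log₂(0.275) = 0.51219
  -P(2)·log₂(P(2)) = -(0.0099)·log₂(0.0099) = 0.06592
  -P(3)·log₂(P(3)) = -(0.7151)·log₂(0.7151) = 0.34595
H(P) = 0.51219 + 0.06592 + 0.34595 = 0.92406 bits

log₂(3) = 1.58496 bits

D_KL(P||U) = 1.58496 - 0.92406 = 0.66090 ≈ 0.6609 bits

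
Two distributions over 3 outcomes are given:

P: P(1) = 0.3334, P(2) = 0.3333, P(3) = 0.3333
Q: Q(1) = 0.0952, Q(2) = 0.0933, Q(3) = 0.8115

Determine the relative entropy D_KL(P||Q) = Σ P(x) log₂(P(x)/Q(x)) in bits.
0.7872 bits

D_KL(P||Q) = Σ P(x) log₂(P(x)/Q(x))

Computing term by term:
  P(1)·log₂(P(1)/Q(1)) = 0.3334·log₂(0.3334/0.0952) = 0.60286
  P(2)·log₂(P(2)/Q(2)) = 0.3333·log₂(0.3333/0.0933) = 0.61223
  P(3)·log₂(P(3)/Q(3)) = 0.3333·log₂(0.3333/0.8115) = -0.42788

D_KL(P||Q) = 0.60286 + 0.61223 - 0.42788 = 0.78721 ≈ 0.7872 bits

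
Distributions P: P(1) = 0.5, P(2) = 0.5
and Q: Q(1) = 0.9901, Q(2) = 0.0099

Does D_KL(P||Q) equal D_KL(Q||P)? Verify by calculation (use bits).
D_KL(P||Q) = 2.3364 bits, D_KL(Q||P) = 0.9199 bits. No — D_KL(P||Q) ≠ D_KL(Q||P) for this pair.

D_KL(P||Q) = Σ P(x) log₂(P(x)/Q(x))

Computing term by term:
  P(1)·log₂(P(1)/Q(1)) = 0.5·log₂(0.5/0.9901) = -0.49282
  P(2)·log₂(P(2)/Q(2)) = 0.5·log₂(0.5/0.0099) = 2.82918

D_KL(P||Q) = -0.49282 + 2.82918 = 2.33636 ≈ 2.3364 bits

D_KL(Q||P) = Σ Q(x) log₂(Q(x)/P(x))

Computing term by term:
  Q(1)·log₂(Q(1)/P(1)) = 0.9901·log₂(0.9901/0.5) = 0.97589
  Q(2)·log₂(Q(2)/P(2)) = 0.0099·log₂(0.0099/0.5) = -0.05602

D_KL(Q||P) = 0.97589 - 0.05602 = 0.91987 ≈ 0.9199 bits

These are NOT equal (difference: 1.4165 bits). KL divergence is asymmetric: D_KL(P||Q) ≠ D_KL(Q||P) in general.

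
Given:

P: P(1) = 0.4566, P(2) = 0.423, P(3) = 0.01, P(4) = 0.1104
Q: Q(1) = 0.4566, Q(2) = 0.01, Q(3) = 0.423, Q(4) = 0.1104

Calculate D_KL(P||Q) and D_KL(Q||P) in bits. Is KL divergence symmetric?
D_KL(P||Q) = 2.2313 bits, D_KL(Q||P) = 2.2313 bits. The two values coincide for this particular pair, but no — KL divergence is not symmetric in general.

D_KL(P||Q) = Σ P(x) log₂(P(x)/Q(x))

Computing term by term:
  P(1)·log₂(P(1)/Q(1)) = 0.4566·log₂(0.4566/0.4566) = 0.00000
  P(2)·log₂(P(2)/Q(2)) = 0.423·log₂(0.423/0.01) = 2.28529
  P(3)·log₂(P(3)/Q(3)) = 0.01·log₂(0.01/0.423) = -0.05403
  P(4)·log₂(P(4)/Q(4)) = 0.1104·log₂(0.1104/0.1104) = 0.00000

D_KL(P||Q) = 0.00000 + 2.28529 - 0.05403 + 0.00000 = 2.23126 ≈ 2.2313 bits

D_KL(Q||P) = Σ Q(x) log₂(Q(x)/P(x))

Computing term by term:
  Q(1)·log₂(Q(1)/P(1)) = 0.4566·log₂(0.4566/0.4566) = 0.00000
  Q(2)·log₂(Q(2)/P(2)) = 0.01·log₂(0.01/0.423) = -0.05403
  Q(3)·log₂(Q(3)/P(3)) = 0.423·log₂(0.423/0.01) = 2.28529
  Q(4)·log₂(Q(4)/P(4)) = 0.1104·log₂(0.1104/0.1104) = 0.00000

D_KL(Q||P) = 0.00000 - 0.05403 + 2.28529 + 0.00000 = 2.23126 ≈ 2.2313 bits

These ARE equal here. Q is P with outcomes relabeled (Q(2) = P(3), Q(3) = P(2)) by a relabeling that is its own inverse, so the two sums contain exactly the same terms in a different order. This is a special case — KL divergence is not symmetric in general: D_KL(P||Q) ≠ D_KL(Q||P) for most P, Q.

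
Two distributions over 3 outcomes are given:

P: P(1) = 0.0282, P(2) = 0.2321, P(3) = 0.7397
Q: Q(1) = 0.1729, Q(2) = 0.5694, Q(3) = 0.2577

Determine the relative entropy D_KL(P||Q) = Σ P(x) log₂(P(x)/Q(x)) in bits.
0.7510 bits

D_KL(P||Q) = Σ P(x) log₂(P(x)/Q(x))

Computing term by term:
  P(1)·log₂(P(1)/Q(1)) = 0.0282·log₂(0.0282/0.1729) = -0.07378
  P(2)·log₂(P(2)/Q(2)) = 0.2321·log₂(0.2321/0.5694) = -0.30050
  P(3)·log₂(P(3)/Q(3)) = 0.7397·log₂(0.7397/0.2577) = 1.12527

D_KL(P||Q) = -0.07378 - 0.30050 + 1.12527 = 0.75099 ≈ 0.7510 bits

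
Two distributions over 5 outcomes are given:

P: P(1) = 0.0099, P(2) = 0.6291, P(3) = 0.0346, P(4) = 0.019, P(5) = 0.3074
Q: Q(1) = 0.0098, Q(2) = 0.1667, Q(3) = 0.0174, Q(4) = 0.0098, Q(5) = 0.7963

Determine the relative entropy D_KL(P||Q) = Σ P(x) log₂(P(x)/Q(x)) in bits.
0.8359 bits

D_KL(P||Q) = Σ P(x) log₂(P(x)/Q(x))

Computing term by term:
  P(1)·log₂(P(1)/Q(1)) = 0.0099·log₂(0.0099/0.0098) = 0.00015
  P(2)·log₂(P(2)/Q(2)) = 0.6291·log₂(0.6291/0.1667) = 1.20538
  P(3)·log₂(P(3)/Q(3)) = 0.0346·log₂(0.0346/0.0174) = 0.03431
  P(4)·log₂(P(4)/Q(4)) = 0.019·log₂(0.019/0.0098) = 0.01815
  P(5)·log₂(P(5)/Q(5)) = 0.3074·log₂(0.3074/0.7963) = -0.42212

D_KL(P||Q) = 0.00015 + 1.20538 + 0.03431 + 0.01815 - 0.42212 = 0.83587 ≈ 0.8359 bits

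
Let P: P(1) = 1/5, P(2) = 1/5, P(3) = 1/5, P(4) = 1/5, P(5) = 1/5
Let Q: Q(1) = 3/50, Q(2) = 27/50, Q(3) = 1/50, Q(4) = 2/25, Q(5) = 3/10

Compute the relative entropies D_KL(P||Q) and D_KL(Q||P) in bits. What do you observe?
D_KL(P||Q) = 0.8726 bits, D_KL(Q||P) = 0.6729 bits. The two directions give different values (D_KL(P||Q) exceeds D_KL(Q||P) by 0.1997 bits): KL divergence is asymmetric.

D_KL(P||Q) = Σ P(x) log₂(P(x)/Q(x))

Computing term by term:
  P(1)·log₂(P(1)/Q(1)) = (1/5)·log₂((1/5)/(3/50)) = 0.34739
  P(2)·log₂(P(2)/Q(2)) = (1/5)·log₂((1/5)/(27/50)) = -0.28659
  P(3)·log₂(P(3)/Q(3)) = (1/5)·log₂((1/5)/(1/50)) = 0.66439
  P(4)·log₂(P(4)/Q(4)) = (1/5)·log₂((1/5)/(2/25)) = 0.26439
  P(5)·log₂(P(5)/Q(5)) = (1/5)·log₂((1/5)/(3/10)) = -0.11699

D_KL(P||Q) = 0.34739 - 0.28659 + 0.66439 + 0.26439 - 0.11699 = 0.87259 ≈ 0.8726 bits

D_KL(Q||P) = Σ Q(x) log₂(Q(x)/P(x))

Computing term by term:
  Q(1)·log₂(Q(1)/P(1)) = (3/50)·log₂((3/50)/(1/5)) = -0.10422
  Q(2)·log₂(Q(2)/P(2)) = (27/50)·log₂((27/50)/(1/5)) = 0.77380
  Q(3)·log₂(Q(3)/P(3)) = (1/50)·log₂((1/50)/(1/5)) = -0.06644
  Q(4)·log₂(Q(4)/P(4)) = (2/25)·log₂((2/25)/(1/5)) = -0.10575
  Q(5)·log₂(Q(5)/P(5)) = (3/10)·log₂((3/10)/(1/5)) = 0.17549

D_KL(Q||P) = -0.10422 + 0.77380 - 0.06644 - 0.10575 + 0.17549 = 0.67288 ≈ 0.6729 bits

These are NOT equal (difference: 0.1997 bits). KL divergence is asymmetric: D_KL(P||Q) ≠ D_KL(Q||P) in general.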